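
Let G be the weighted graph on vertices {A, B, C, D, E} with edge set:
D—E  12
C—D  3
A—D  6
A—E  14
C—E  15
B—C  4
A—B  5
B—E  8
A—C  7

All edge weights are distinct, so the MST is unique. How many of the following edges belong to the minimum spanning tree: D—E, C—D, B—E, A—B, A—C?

Kruskal's algorithm — process edges by increasing weight (ties by edge label):
C—D (3): add — endpoints in different components.
B—C (4): add — endpoints in different components.
A—B (5): add — endpoints in different components.
A—D (6): skip — A and D already connected.
A—C (7): skip — A and C already connected.
B—E (8): add — endpoints in different components.
MST edge set: {C—D, B—C, A—B, B—E}.
Of the listed edges, {C—D, B—E, A—B} are in the MST → 3.

3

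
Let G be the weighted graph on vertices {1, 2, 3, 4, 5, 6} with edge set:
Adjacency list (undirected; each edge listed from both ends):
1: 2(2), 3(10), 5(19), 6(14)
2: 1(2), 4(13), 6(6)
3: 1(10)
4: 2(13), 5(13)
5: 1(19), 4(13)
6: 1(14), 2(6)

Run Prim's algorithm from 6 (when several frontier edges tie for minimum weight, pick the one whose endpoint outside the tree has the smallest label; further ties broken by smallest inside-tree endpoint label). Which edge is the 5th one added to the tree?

Grow the tree from 6 using Prim:
Step 1: cheapest edge leaving the tree is 2–6 (6); add 2.
Step 2: cheapest edge leaving the tree is 1–2 (2); add 1.
Step 3: cheapest edge leaving the tree is 1–3 (10); add 3.
Step 4: cheapest edge leaving the tree is 2–4 (13); add 4.
Step 5: cheapest edge leaving the tree is 4–5 (13); add 5.
The 5th edge added is 4–5.

4-5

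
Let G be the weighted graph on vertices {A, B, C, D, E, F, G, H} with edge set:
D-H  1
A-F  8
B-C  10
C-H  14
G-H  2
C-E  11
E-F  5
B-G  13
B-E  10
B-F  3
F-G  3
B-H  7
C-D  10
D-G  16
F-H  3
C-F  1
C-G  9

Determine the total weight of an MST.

Prim, starting at D.
Step 1: cheapest edge leaving the tree is D-H (1); add H.
Step 2: cheapest edge leaving the tree is G-H (2); add G.
Step 3: cheapest edge leaving the tree is F-G (3); add F.
Step 4: cheapest edge leaving the tree is C-F (1); add C.
Step 5: cheapest edge leaving the tree is B-F (3); add B.
Step 6: cheapest edge leaving the tree is E-F (5); add E.
Step 7: cheapest edge leaving the tree is A-F (8); add A.
MST edges: D-H, G-H, F-G, C-F, B-F, E-F, A-F; total weight 1+2+3+1+3+5+8 = 23.

23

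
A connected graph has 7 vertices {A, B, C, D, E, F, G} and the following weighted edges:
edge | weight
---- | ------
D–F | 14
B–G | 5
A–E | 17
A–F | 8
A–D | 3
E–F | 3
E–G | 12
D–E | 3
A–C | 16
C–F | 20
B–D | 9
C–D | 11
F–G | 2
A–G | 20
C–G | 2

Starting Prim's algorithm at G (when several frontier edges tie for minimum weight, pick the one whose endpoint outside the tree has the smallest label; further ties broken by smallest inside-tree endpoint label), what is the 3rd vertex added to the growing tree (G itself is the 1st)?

Prim, starting at G.
Step 1: cheapest edge leaving the tree is C–G (2); add C.
Step 2: cheapest edge leaving the tree is F–G (2); add F.
Step 3: cheapest edge leaving the tree is E–F (3); add E.
Step 4: cheapest edge leaving the tree is D–E (3); add D.
Step 5: cheapest edge leaving the tree is A–D (3); add A.
Step 6: cheapest edge leaving the tree is B–G (5); add B.
Vertex order: G, C, F, E, D, A, B. The 3rd vertex is F.

F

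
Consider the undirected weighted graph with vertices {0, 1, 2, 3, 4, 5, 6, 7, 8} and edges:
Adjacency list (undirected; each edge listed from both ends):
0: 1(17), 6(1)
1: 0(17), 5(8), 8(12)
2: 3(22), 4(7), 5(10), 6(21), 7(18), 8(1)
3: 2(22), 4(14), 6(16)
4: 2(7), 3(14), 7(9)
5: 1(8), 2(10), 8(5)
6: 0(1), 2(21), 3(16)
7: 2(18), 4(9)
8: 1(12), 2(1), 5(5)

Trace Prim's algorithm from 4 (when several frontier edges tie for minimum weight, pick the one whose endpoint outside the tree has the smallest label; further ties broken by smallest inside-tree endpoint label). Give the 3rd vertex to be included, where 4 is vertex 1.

8

Prim, starting at 4.
Step 1: frontier [2 4 7, 4 7 9, 3 4 14] → take 2 4 (7); add 2.
Step 2: frontier [2 8 1, 2 5 10, 2 7 18, 2 6 21, 2 3 22, 4 7 9, 3 4 14] → take 2 8 (1); add 8.
Step 3: frontier [2 5 10, 2 7 18, 2 6 21, 2 3 22, 4 7 9, 3 4 14, 5 8 5, 1 8 12] → take 5 8 (5); add 5.
Step 4: frontier [2 7 18, 2 6 21, 2 3 22, 4 7 9, 3 4 14, 1 5 8, 1 8 12] → take 1 5 (8); add 1.
Step 5: frontier [0 1 17, 2 7 18, 2 6 21, 2 3 22, 4 7 9, 3 4 14] → take 4 7 (9); add 7.
Step 6: frontier [0 1 17, 2 6 21, 2 3 22, 3 4 14] → take 3 4 (14); add 3.
Step 7: frontier [0 1 17, 2 6 21, 3 6 16] → take 3 6 (16); add 6.
Step 8: frontier [0 1 17, 0 6 1] → take 0 6 (1); add 0.
Vertex order: 4, 2, 8, 5, 1, 7, 3, 6, 0. The 3rd vertex is 8.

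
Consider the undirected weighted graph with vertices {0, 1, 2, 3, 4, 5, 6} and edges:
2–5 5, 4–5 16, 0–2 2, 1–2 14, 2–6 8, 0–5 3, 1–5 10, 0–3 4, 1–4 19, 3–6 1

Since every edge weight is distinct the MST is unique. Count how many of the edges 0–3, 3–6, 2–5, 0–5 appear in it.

Sort edges by weight, then run Kruskal:
3–6 (1): add. Components now {0} {1} {2} {3,6} {4} {5}
0–2 (2): add. Components now {0,2} {1} {3,6} {4} {5}
0–5 (3): add. Components now {0,2,5} {1} {3,6} {4}
0–3 (4): add. Components now {0,2,3,5,6} {1} {4}
2–5 (5): skip — 2 and 5 already connected.
2–6 (8): skip — 2 and 6 already connected.
1–5 (10): add. Components now {0,1,2,3,5,6} {4}
1–2 (14): skip — 1 and 2 already connected.
4–5 (16): add. Components now {0,1,2,3,4,5,6}
MST edge set: {3–6, 0–2, 0–5, 0–3, 1–5, 4–5}.
Of the listed edges, {0–3, 3–6, 0–5} are in the MST → 3.

3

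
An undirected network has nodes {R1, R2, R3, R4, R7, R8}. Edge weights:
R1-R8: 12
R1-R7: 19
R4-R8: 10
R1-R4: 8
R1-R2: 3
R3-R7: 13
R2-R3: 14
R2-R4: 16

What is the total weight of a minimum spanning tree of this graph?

48

Kruskal: consider edges lightest-first.
R1-R2 (3): add — endpoints in different components.
R1-R4 (8): add — endpoints in different components.
R4-R8 (10): add — endpoints in different components.
R1-R8 (12): skip — R1 and R8 already connected.
R3-R7 (13): add — endpoints in different components.
R2-R3 (14): add — endpoints in different components.
MST edges: R1-R2, R1-R4, R4-R8, R3-R7, R2-R3; total weight 3+8+10+13+14 = 48.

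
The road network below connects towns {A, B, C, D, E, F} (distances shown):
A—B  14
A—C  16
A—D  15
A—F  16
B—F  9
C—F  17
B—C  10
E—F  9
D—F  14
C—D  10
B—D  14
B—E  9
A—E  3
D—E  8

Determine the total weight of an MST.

Prim's algorithm from A:
Step 1: cheapest edge leaving the tree is A—E (3); add E.
Step 2: cheapest edge leaving the tree is D—E (8); add D.
Step 3: cheapest edge leaving the tree is B—E (9); add B.
Step 4: cheapest edge leaving the tree is B—F (9); add F.
Step 5: cheapest edge leaving the tree is B—C (10); add C.
MST edges: A—E, D—E, B—E, B—F, B—C; total weight 3+8+9+9+10 = 39.

39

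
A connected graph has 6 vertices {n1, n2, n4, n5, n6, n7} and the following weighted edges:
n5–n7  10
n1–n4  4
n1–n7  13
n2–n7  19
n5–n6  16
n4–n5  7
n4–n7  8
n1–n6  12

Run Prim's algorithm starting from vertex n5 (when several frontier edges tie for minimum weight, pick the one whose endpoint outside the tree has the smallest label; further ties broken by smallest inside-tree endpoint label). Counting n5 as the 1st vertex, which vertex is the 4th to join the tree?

n7

Grow the tree from n5 using Prim:
Step 1: frontier [n4–n5 7, n5–n7 10, n5–n6 16] → take n4–n5 (7); add n4.
Step 2: frontier [n1–n4 4, n4–n7 8, n5–n7 10, n5–n6 16] → take n1–n4 (4); add n1.
Step 3: frontier [n1–n6 12, n1–n7 13, n4–n7 8, n5–n7 10, n5–n6 16] → take n4–n7 (8); add n7.
Step 4: frontier [n1–n6 12, n5–n6 16, n2–n7 19] → take n1–n6 (12); add n6.
Step 5: frontier [n2–n7 19] → take n2–n7 (19); add n2.
Vertex order: n5, n4, n1, n7, n6, n2. The 4th vertex is n7.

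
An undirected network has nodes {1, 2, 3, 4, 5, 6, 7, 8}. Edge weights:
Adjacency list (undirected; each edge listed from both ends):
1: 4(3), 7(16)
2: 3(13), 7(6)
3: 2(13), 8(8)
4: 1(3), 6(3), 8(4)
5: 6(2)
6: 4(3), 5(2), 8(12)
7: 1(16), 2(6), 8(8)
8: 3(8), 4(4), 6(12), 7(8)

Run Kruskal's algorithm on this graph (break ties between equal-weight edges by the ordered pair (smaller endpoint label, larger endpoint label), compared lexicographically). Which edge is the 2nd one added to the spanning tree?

1-4

Sort edges by weight, then run Kruskal:
5-6 (2): add — endpoints in different components.
1-4 (3): add — endpoints in different components.
4-6 (3): add — endpoints in different components.
4-8 (4): add — endpoints in different components.
2-7 (6): add — endpoints in different components.
3-8 (8): add — endpoints in different components.
7-8 (8): add — endpoints in different components.
The 2nd edge added is 1-4.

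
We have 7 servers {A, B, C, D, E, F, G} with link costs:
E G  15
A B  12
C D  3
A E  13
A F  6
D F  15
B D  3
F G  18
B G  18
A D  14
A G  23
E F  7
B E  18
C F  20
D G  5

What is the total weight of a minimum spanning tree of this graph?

36

Prim's algorithm from C:
Step 1: cheapest edge leaving the tree is C D (3); add D.
Step 2: cheapest edge leaving the tree is B D (3); add B.
Step 3: cheapest edge leaving the tree is D G (5); add G.
Step 4: cheapest edge leaving the tree is A B (12); add A.
Step 5: cheapest edge leaving the tree is A F (6); add F.
Step 6: cheapest edge leaving the tree is E F (7); add E.
MST edges: C D, B D, D G, A B, A F, E F; total weight 3+3+5+12+6+7 = 36.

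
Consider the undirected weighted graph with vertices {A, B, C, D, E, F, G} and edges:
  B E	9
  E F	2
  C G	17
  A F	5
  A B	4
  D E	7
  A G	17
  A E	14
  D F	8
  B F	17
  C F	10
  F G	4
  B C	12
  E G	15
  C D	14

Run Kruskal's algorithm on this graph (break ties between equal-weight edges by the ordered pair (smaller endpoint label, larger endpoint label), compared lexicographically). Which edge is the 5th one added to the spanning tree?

Sort edges by weight, then run Kruskal:
E F (2): add — endpoints in different components.
A B (4): add — endpoints in different components.
F G (4): add — endpoints in different components.
A F (5): add — endpoints in different components.
D E (7): add — endpoints in different components.
D F (8): skip — D and F already connected.
B E (9): skip — B and E already connected.
C F (10): add — endpoints in different components.
The 5th edge added is D E.

D-E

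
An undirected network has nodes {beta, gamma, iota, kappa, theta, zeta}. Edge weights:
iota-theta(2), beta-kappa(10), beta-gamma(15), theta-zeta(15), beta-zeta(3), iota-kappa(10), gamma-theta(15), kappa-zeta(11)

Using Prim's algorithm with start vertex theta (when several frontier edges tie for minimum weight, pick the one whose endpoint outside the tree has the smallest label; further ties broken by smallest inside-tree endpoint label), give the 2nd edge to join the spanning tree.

Prim, starting at theta.
Step 1: cheapest edge leaving the tree is iota-theta (2); add iota.
Step 2: cheapest edge leaving the tree is iota-kappa (10); add kappa.
Step 3: cheapest edge leaving the tree is beta-kappa (10); add beta.
Step 4: cheapest edge leaving the tree is beta-zeta (3); add zeta.
Step 5: cheapest edge leaving the tree is beta-gamma (15); add gamma.
The 2nd edge added is iota-kappa.

iota-kappa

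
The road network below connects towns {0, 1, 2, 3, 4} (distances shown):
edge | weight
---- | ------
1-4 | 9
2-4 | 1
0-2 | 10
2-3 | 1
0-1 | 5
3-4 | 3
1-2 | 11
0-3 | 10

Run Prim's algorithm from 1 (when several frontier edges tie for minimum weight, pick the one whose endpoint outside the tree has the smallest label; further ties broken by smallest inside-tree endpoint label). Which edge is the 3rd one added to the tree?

Grow the tree from 1 using Prim:
Step 1: cheapest edge leaving the tree is 0-1 (5); add 0.
Step 2: cheapest edge leaving the tree is 1-4 (9); add 4.
Step 3: cheapest edge leaving the tree is 2-4 (1); add 2.
Step 4: cheapest edge leaving the tree is 2-3 (1); add 3.
The 3rd edge added is 2-4.

2-4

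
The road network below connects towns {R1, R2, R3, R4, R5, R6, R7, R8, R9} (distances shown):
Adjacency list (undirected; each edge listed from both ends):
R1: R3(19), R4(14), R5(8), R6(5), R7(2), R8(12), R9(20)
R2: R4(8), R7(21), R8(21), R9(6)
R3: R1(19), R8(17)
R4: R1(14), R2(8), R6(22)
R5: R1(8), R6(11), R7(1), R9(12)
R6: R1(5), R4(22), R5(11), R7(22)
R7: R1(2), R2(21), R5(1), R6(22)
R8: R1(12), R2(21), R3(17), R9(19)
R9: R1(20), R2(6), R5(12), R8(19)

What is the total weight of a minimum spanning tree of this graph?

63

Prim, starting at R6.
Step 1: cheapest edge leaving the tree is R1–R6 (5); add R1.
Step 2: cheapest edge leaving the tree is R1–R7 (2); add R7.
Step 3: cheapest edge leaving the tree is R5–R7 (1); add R5.
Step 4: cheapest edge leaving the tree is R1–R8 (12); add R8.
Step 5: cheapest edge leaving the tree is R5–R9 (12); add R9.
Step 6: cheapest edge leaving the tree is R2–R9 (6); add R2.
Step 7: cheapest edge leaving the tree is R2–R4 (8); add R4.
Step 8: cheapest edge leaving the tree is R3–R8 (17); add R3.
MST edges: R1–R6, R1–R7, R5–R7, R1–R8, R5–R9, R2–R9, R2–R4, R3–R8; total weight 5+2+1+12+12+6+8+17 = 63.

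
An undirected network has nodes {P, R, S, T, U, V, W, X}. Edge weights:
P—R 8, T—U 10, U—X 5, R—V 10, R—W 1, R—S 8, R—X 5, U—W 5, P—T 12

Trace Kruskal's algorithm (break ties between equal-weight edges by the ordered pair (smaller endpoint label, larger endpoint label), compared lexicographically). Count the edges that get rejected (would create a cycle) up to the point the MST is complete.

1

Kruskal: consider edges lightest-first.
R—W (1): add — endpoints in different components.
R—X (5): add — endpoints in different components.
U—W (5): add — endpoints in different components.
U—X (5): skip — U and X already connected.
P—R (8): add — endpoints in different components.
R—S (8): add — endpoints in different components.
R—V (10): add — endpoints in different components.
T—U (10): add — endpoints in different components.
Edges rejected before the tree was complete: 1.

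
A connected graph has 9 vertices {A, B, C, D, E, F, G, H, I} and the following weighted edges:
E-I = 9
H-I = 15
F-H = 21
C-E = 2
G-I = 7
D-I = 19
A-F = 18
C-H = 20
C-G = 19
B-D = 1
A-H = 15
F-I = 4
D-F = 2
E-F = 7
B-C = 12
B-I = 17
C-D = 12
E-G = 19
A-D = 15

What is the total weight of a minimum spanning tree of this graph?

Sort edges by weight, then run Kruskal:
B-D (1): add — endpoints in different components.
C-E (2): add — endpoints in different components.
D-F (2): add — endpoints in different components.
F-I (4): add — endpoints in different components.
E-F (7): add — endpoints in different components.
G-I (7): add — endpoints in different components.
E-I (9): skip — E and I already connected.
B-C (12): skip — B and C already connected.
C-D (12): skip — C and D already connected.
A-D (15): add — endpoints in different components.
A-H (15): add — endpoints in different components.
MST edges: B-D, C-E, D-F, F-I, E-F, G-I, A-D, A-H; total weight 1+2+2+4+7+7+15+15 = 53.

53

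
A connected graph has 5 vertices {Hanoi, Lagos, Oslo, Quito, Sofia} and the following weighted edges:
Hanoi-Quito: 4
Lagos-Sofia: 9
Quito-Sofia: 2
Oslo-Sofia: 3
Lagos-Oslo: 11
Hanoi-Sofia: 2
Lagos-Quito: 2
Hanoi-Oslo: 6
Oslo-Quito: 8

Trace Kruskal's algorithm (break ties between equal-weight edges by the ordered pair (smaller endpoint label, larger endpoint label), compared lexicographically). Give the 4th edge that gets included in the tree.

Oslo-Sofia

Kruskal's algorithm — process edges by increasing weight (ties by edge label):
Hanoi-Sofia (2): add. Components now {Hanoi,Sofia} {Lagos} {Oslo} {Quito}
Lagos-Quito (2): add. Components now {Hanoi,Sofia} {Lagos,Quito} {Oslo}
Quito-Sofia (2): add. Components now {Hanoi,Lagos,Quito,Sofia} {Oslo}
Oslo-Sofia (3): add. Components now {Hanoi,Lagos,Oslo,Quito,Sofia}
The 4th edge added is Oslo-Sofia.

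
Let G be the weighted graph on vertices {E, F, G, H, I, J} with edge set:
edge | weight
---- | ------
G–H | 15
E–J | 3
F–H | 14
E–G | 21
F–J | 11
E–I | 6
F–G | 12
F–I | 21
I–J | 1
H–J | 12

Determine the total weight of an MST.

Sort edges by weight, then run Kruskal:
I–J (1): add — endpoints in different components.
E–J (3): add — endpoints in different components.
E–I (6): skip — E and I already connected.
F–J (11): add — endpoints in different components.
F–G (12): add — endpoints in different components.
H–J (12): add — endpoints in different components.
MST edges: I–J, E–J, F–J, F–G, H–J; total weight 1+3+11+12+12 = 39.

39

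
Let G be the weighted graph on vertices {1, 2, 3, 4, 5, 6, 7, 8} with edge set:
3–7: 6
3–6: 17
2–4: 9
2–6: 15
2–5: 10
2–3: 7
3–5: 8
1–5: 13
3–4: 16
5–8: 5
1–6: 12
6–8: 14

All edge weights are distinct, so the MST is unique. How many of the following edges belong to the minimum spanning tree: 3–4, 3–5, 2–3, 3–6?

2

Sort edges by weight, then run Kruskal:
5–8 (5): add — endpoints in different components.
3–7 (6): add — endpoints in different components.
2–3 (7): add — endpoints in different components.
3–5 (8): add — endpoints in different components.
2–4 (9): add — endpoints in different components.
2–5 (10): skip — 2 and 5 already connected.
1–6 (12): add — endpoints in different components.
1–5 (13): add — endpoints in different components.
MST edge set: {5–8, 3–7, 2–3, 3–5, 2–4, 1–6, 1–5}.
Of the listed edges, {3–5, 2–3} are in the MST → 2.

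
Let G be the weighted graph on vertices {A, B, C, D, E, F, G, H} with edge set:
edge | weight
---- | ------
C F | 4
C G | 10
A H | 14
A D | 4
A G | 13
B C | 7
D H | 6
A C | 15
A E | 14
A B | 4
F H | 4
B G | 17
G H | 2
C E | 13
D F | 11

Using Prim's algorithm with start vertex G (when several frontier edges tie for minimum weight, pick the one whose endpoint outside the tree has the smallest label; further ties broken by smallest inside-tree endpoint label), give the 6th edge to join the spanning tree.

Grow the tree from G using Prim:
Step 1: cheapest edge leaving the tree is G H (2); add H.
Step 2: cheapest edge leaving the tree is F H (4); add F.
Step 3: cheapest edge leaving the tree is C F (4); add C.
Step 4: cheapest edge leaving the tree is D H (6); add D.
Step 5: cheapest edge leaving the tree is A D (4); add A.
Step 6: cheapest edge leaving the tree is A B (4); add B.
Step 7: cheapest edge leaving the tree is C E (13); add E.
The 6th edge added is A B.

A-B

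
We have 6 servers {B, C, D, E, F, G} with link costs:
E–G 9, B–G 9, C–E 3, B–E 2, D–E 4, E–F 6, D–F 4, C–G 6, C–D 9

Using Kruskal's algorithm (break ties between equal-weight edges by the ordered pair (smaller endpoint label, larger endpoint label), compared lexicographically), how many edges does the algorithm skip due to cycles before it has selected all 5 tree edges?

0

Sort edges by weight, then run Kruskal:
B–E (2): add. Components now {B,E} {C} {D} {F} {G}
C–E (3): add. Components now {B,C,E} {D} {F} {G}
D–E (4): add. Components now {B,C,D,E} {F} {G}
D–F (4): add. Components now {B,C,D,E,F} {G}
C–G (6): add. Components now {B,C,D,E,F,G}
Edges rejected before the tree was complete: 0.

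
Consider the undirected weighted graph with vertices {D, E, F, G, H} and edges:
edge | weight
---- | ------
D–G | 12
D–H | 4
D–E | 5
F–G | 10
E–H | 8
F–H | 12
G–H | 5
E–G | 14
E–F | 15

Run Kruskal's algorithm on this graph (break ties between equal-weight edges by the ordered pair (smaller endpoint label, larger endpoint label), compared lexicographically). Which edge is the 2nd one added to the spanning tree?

D-E

Kruskal's algorithm — process edges by increasing weight (ties by edge label):
D–H (4): add. Components now {D,H} {E} {F} {G}
D–E (5): add. Components now {D,E,H} {F} {G}
G–H (5): add. Components now {D,E,G,H} {F}
E–H (8): skip — E and H already connected.
F–G (10): add. Components now {D,E,F,G,H}
The 2nd edge added is D–E.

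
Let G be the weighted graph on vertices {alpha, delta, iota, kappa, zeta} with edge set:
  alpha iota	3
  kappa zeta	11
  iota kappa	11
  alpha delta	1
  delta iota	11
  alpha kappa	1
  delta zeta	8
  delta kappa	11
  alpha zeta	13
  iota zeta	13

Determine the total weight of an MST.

13

Grow the tree from alpha using Prim:
Step 1: frontier [alpha delta 1, alpha kappa 1, alpha iota 3, alpha zeta 13] → take alpha delta (1); add delta.
Step 2: frontier [alpha kappa 1, alpha iota 3, alpha zeta 13, delta zeta 8, delta iota 11, delta kappa 11] → take alpha kappa (1); add kappa.
Step 3: frontier [alpha iota 3, alpha zeta 13, delta zeta 8, delta iota 11, iota kappa 11, kappa zeta 11] → take alpha iota (3); add iota.
Step 4: frontier [alpha zeta 13, delta zeta 8, iota zeta 13, kappa zeta 11] → take delta zeta (8); add zeta.
MST edges: alpha delta, alpha kappa, alpha iota, delta zeta; total weight 1+1+3+8 = 13.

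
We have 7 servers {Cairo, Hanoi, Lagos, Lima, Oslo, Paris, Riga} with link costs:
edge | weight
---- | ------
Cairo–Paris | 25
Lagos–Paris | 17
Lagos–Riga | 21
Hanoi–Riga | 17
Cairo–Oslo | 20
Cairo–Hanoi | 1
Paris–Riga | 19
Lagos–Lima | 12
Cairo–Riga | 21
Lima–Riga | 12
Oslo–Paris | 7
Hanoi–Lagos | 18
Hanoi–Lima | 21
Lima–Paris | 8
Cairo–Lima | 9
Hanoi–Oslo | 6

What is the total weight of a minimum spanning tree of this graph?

Kruskal's algorithm — process edges by increasing weight (ties by edge label):
Cairo–Hanoi (1): add — endpoints in different components.
Hanoi–Oslo (6): add — endpoints in different components.
Oslo–Paris (7): add — endpoints in different components.
Lima–Paris (8): add — endpoints in different components.
Cairo–Lima (9): skip — Lima and Cairo already connected.
Lagos–Lima (12): add — endpoints in different components.
Lima–Riga (12): add — endpoints in different components.
MST edges: Cairo–Hanoi, Hanoi–Oslo, Oslo–Paris, Lima–Paris, Lagos–Lima, Lima–Riga; total weight 1+6+7+8+12+12 = 46.

46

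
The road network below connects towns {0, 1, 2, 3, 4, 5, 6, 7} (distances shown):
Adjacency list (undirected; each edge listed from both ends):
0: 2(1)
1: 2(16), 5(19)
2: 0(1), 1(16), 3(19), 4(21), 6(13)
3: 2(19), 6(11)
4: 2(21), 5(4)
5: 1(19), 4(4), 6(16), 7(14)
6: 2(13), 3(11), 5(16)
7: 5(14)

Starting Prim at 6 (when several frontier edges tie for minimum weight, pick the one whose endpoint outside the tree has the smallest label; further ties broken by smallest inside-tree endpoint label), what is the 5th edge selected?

Prim, starting at 6.
Step 1: cheapest edge leaving the tree is 3-6 (11); add 3.
Step 2: cheapest edge leaving the tree is 2-6 (13); add 2.
Step 3: cheapest edge leaving the tree is 0-2 (1); add 0.
Step 4: cheapest edge leaving the tree is 1-2 (16); add 1.
Step 5: cheapest edge leaving the tree is 5-6 (16); add 5.
Step 6: cheapest edge leaving the tree is 4-5 (4); add 4.
Step 7: cheapest edge leaving the tree is 5-7 (14); add 7.
The 5th edge added is 5-6.

5-6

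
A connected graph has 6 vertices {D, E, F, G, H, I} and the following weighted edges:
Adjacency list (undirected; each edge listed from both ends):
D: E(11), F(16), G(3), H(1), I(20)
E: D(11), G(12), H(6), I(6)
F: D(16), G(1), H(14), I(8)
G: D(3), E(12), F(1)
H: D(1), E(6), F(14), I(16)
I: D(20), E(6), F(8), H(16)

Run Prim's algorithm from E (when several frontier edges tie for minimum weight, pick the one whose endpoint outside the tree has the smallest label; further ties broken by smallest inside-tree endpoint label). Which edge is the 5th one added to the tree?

E-I

Prim's algorithm from E:
Step 1: frontier [E—H 6, E—I 6, D—E 11, E—G 12] → take E—H (6); add H.
Step 2: frontier [E—I 6, D—E 11, E—G 12, D—H 1, F—H 14, H—I 16] → take D—H (1); add D.
Step 3: frontier [D—G 3, D—F 16, D—I 20, E—I 6, E—G 12, F—H 14, H—I 16] → take D—G (3); add G.
Step 4: frontier [D—F 16, D—I 20, E—I 6, F—G 1, F—H 14, H—I 16] → take F—G (1); add F.
Step 5: frontier [D—I 20, E—I 6, F—I 8, H—I 16] → take E—I (6); add I.
The 5th edge added is E—I.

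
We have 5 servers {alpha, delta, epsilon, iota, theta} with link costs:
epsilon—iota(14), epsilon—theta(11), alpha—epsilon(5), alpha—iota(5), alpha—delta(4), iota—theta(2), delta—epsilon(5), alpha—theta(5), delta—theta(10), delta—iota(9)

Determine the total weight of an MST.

16

Kruskal's algorithm — process edges by increasing weight (ties by edge label):
iota—theta (2): add. Components now {alpha} {iota,theta} {delta} {epsilon}
alpha—delta (4): add. Components now {alpha,delta} {iota,theta} {epsilon}
alpha—epsilon (5): add. Components now {alpha,delta,epsilon} {iota,theta}
alpha—iota (5): add. Components now {alpha,delta,epsilon,iota,theta}
MST edges: iota—theta, alpha—delta, alpha—epsilon, alpha—iota; total weight 2+4+5+5 = 16.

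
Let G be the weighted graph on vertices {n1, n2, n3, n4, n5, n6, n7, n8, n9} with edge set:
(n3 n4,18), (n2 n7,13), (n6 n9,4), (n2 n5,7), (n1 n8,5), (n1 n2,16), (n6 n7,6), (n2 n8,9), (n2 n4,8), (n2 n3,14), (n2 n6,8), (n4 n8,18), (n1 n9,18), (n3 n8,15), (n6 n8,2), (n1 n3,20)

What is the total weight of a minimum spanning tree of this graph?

Kruskal's algorithm — process edges by increasing weight (ties by edge label):
n6 n8 (2): add — endpoints in different components.
n6 n9 (4): add — endpoints in different components.
n1 n8 (5): add — endpoints in different components.
n6 n7 (6): add — endpoints in different components.
n2 n5 (7): add — endpoints in different components.
n2 n4 (8): add — endpoints in different components.
n2 n6 (8): add — endpoints in different components.
n2 n8 (9): skip — n8 and n2 already connected.
n2 n7 (13): skip — n7 and n2 already connected.
n2 n3 (14): add — endpoints in different components.
MST edges: n6 n8, n6 n9, n1 n8, n6 n7, n2 n5, n2 n4, n2 n6, n2 n3; total weight 2+4+5+6+7+8+8+14 = 54.

54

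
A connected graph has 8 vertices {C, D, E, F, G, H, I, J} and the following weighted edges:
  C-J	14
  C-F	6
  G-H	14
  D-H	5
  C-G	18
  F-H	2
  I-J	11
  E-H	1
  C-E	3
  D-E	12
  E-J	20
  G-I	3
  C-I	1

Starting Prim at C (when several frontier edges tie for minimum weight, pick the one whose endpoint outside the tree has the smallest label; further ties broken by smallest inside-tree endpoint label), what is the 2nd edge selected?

Prim, starting at C.
Step 1: frontier [C-I 1, C-E 3, C-F 6, C-J 14, C-G 18] → take C-I (1); add I.
Step 2: frontier [C-E 3, C-F 6, C-J 14, C-G 18, G-I 3, I-J 11] → take C-E (3); add E.
Step 3: frontier [C-F 6, C-J 14, C-G 18, E-H 1, D-E 12, E-J 20, G-I 3, I-J 11] → take E-H (1); add H.
Step 4: frontier [C-F 6, C-J 14, C-G 18, D-E 12, E-J 20, F-H 2, D-H 5, G-H 14, G-I 3, I-J 11] → take F-H (2); add F.
Step 5: frontier [C-J 14, C-G 18, D-E 12, E-J 20, D-H 5, G-H 14, G-I 3, I-J 11] → take G-I (3); add G.
Step 6: frontier [C-J 14, D-E 12, E-J 20, D-H 5, I-J 11] → take D-H (5); add D.
Step 7: frontier [C-J 14, E-J 20, I-J 11] → take I-J (11); add J.
The 2nd edge added is C-E.

C-E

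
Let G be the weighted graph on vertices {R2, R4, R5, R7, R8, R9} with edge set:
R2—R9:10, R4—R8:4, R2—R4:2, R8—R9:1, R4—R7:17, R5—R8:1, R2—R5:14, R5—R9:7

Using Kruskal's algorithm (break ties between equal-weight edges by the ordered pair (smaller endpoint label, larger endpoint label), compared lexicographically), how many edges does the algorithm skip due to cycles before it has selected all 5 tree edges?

3

Kruskal: consider edges lightest-first.
R5—R8 (1): add — endpoints in different components.
R8—R9 (1): add — endpoints in different components.
R2—R4 (2): add — endpoints in different components.
R4—R8 (4): add — endpoints in different components.
R5—R9 (7): skip — R5 and R9 already connected.
R2—R9 (10): skip — R2 and R9 already connected.
R2—R5 (14): skip — R5 and R2 already connected.
R4—R7 (17): add — endpoints in different components.
Edges rejected before the tree was complete: 3.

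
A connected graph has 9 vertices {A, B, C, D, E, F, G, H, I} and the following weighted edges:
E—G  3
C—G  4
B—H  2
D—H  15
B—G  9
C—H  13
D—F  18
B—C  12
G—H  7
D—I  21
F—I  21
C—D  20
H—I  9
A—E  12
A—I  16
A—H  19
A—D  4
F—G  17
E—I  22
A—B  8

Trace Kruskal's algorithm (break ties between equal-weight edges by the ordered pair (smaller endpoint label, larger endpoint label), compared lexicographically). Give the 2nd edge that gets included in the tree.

E-G

Kruskal's algorithm — process edges by increasing weight (ties by edge label):
B—H (2): add — endpoints in different components.
E—G (3): add — endpoints in different components.
A—D (4): add — endpoints in different components.
C—G (4): add — endpoints in different components.
G—H (7): add — endpoints in different components.
A—B (8): add — endpoints in different components.
B—G (9): skip — B and G already connected.
H—I (9): add — endpoints in different components.
A—E (12): skip — A and E already connected.
B—C (12): skip — B and C already connected.
C—H (13): skip — C and H already connected.
D—H (15): skip — D and H already connected.
A—I (16): skip — A and I already connected.
F—G (17): add — endpoints in different components.
The 2nd edge added is E—G.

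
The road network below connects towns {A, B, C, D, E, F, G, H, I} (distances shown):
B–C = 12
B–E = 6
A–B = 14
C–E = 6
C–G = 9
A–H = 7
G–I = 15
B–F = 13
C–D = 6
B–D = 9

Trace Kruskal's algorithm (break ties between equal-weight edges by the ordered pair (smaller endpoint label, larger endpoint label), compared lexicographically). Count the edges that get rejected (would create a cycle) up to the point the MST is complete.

Kruskal's algorithm — process edges by increasing weight (ties by edge label):
B–E (6): add — endpoints in different components.
C–D (6): add — endpoints in different components.
C–E (6): add — endpoints in different components.
A–H (7): add — endpoints in different components.
B–D (9): skip — B and D already connected.
C–G (9): add — endpoints in different components.
B–C (12): skip — B and C already connected.
B–F (13): add — endpoints in different components.
A–B (14): add — endpoints in different components.
G–I (15): add — endpoints in different components.
Edges rejected before the tree was complete: 2.

2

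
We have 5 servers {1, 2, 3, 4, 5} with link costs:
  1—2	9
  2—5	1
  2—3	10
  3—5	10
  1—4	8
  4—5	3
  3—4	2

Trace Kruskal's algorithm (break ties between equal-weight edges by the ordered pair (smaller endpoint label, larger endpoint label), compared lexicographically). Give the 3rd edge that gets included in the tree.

Kruskal: consider edges lightest-first.
2—5 (1): add. Components now {1} {2,5} {3} {4}
3—4 (2): add. Components now {1} {2,5} {3,4}
4—5 (3): add. Components now {1} {2,3,4,5}
1—4 (8): add. Components now {1,2,3,4,5}
The 3rd edge added is 4—5.

4-5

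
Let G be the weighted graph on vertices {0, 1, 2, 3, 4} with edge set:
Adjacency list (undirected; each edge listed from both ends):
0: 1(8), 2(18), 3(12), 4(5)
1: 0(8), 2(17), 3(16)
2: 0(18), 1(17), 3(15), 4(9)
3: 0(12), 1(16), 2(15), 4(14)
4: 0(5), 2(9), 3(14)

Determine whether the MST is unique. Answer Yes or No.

Yes

Kruskal: consider edges lightest-first.
0—4 (5): add. Components now {0,4} {1} {2} {3}
0—1 (8): add. Components now {0,1,4} {2} {3}
2—4 (9): add. Components now {0,1,2,4} {3}
0—3 (12): add. Components now {0,1,2,3,4}
Every non-tree edge has weight strictly greater than the heaviest edge on the tree path between its endpoints, so the MST is unique.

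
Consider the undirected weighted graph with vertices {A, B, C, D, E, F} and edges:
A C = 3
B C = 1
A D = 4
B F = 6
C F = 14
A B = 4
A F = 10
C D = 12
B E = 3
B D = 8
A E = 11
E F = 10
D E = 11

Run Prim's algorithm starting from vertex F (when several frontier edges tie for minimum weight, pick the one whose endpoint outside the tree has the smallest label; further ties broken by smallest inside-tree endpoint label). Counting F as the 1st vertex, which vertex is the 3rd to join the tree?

Grow the tree from F using Prim:
Step 1: cheapest edge leaving the tree is B F (6); add B.
Step 2: cheapest edge leaving the tree is B C (1); add C.
Step 3: cheapest edge leaving the tree is A C (3); add A.
Step 4: cheapest edge leaving the tree is B E (3); add E.
Step 5: cheapest edge leaving the tree is A D (4); add D.
Vertex order: F, B, C, A, E, D. The 3rd vertex is C.

C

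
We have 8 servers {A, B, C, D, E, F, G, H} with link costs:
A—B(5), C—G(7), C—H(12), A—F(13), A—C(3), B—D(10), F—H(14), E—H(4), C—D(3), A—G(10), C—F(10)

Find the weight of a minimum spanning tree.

44

Prim's algorithm from B:
Step 1: frontier [A—B 5, B—D 10] → take A—B (5); add A.
Step 2: frontier [A—C 3, A—G 10, A—F 13, B—D 10] → take A—C (3); add C.
Step 3: frontier [A—G 10, A—F 13, B—D 10, C—D 3, C—G 7, C—F 10, C—H 12] → take C—D (3); add D.
Step 4: frontier [A—G 10, A—F 13, C—G 7, C—F 10, C—H 12] → take C—G (7); add G.
Step 5: frontier [A—F 13, C—F 10, C—H 12] → take C—F (10); add F.
Step 6: frontier [C—H 12, F—H 14] → take C—H (12); add H.
Step 7: frontier [E—H 4] → take E—H (4); add E.
MST edges: A—B, A—C, C—D, C—G, C—F, C—H, E—H; total weight 5+3+3+7+10+12+4 = 44.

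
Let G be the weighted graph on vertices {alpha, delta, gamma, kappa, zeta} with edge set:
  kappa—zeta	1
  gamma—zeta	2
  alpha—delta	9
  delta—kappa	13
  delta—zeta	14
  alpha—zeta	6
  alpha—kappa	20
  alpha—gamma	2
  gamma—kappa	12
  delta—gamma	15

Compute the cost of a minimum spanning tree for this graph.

Grow the tree from delta using Prim:
Step 1: frontier [alpha—delta 9, delta—kappa 13, delta—zeta 14, delta—gamma 15] → take alpha—delta (9); add alpha.
Step 2: frontier [alpha—gamma 2, alpha—zeta 6, alpha—kappa 20, delta—kappa 13, delta—zeta 14, delta—gamma 15] → take alpha—gamma (2); add gamma.
Step 3: frontier [alpha—zeta 6, alpha—kappa 20, delta—kappa 13, delta—zeta 14, gamma—zeta 2, gamma—kappa 12] → take gamma—zeta (2); add zeta.
Step 4: frontier [alpha—kappa 20, delta—kappa 13, gamma—kappa 12, kappa—zeta 1] → take kappa—zeta (1); add kappa.
MST edges: alpha—delta, alpha—gamma, gamma—zeta, kappa—zeta; total weight 9+2+2+1 = 14.

14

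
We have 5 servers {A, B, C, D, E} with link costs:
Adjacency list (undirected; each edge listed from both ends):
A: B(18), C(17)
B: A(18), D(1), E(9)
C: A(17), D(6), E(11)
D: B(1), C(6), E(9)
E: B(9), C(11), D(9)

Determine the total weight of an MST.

33

Prim's algorithm from D:
Step 1: cheapest edge leaving the tree is B—D (1); add B.
Step 2: cheapest edge leaving the tree is C—D (6); add C.
Step 3: cheapest edge leaving the tree is B—E (9); add E.
Step 4: cheapest edge leaving the tree is A—C (17); add A.
MST edges: B—D, C—D, B—E, A—C; total weight 1+6+9+17 = 33.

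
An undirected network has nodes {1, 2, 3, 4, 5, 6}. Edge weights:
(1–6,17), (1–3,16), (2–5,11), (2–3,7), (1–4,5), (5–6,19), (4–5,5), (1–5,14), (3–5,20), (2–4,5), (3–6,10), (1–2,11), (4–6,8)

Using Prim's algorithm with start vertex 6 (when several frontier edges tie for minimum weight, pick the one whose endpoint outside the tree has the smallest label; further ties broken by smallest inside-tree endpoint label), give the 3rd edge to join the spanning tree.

Grow the tree from 6 using Prim:
Step 1: frontier [4–6 8, 3–6 10, 1–6 17, 5–6 19] → take 4–6 (8); add 4.
Step 2: frontier [1–4 5, 2–4 5, 4–5 5, 3–6 10, 1–6 17, 5–6 19] → take 1–4 (5); add 1.
Step 3: frontier [1–2 11, 1–5 14, 1–3 16, 2–4 5, 4–5 5, 3–6 10, 5–6 19] → take 2–4 (5); add 2.
Step 4: frontier [1–5 14, 1–3 16, 2–3 7, 2–5 11, 4–5 5, 3–6 10, 5–6 19] → take 4–5 (5); add 5.
Step 5: frontier [1–3 16, 2–3 7, 3–5 20, 3–6 10] → take 2–3 (7); add 3.
The 3rd edge added is 2–4.

2-4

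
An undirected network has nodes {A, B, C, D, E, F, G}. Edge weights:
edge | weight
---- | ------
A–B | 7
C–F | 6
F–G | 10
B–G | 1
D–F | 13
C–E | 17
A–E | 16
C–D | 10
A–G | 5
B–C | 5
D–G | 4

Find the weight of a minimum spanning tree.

Sort edges by weight, then run Kruskal:
B–G (1): add — endpoints in different components.
D–G (4): add — endpoints in different components.
A–G (5): add — endpoints in different components.
B–C (5): add — endpoints in different components.
C–F (6): add — endpoints in different components.
A–B (7): skip — A and B already connected.
C–D (10): skip — C and D already connected.
F–G (10): skip — F and G already connected.
D–F (13): skip — D and F already connected.
A–E (16): add — endpoints in different components.
MST edges: B–G, D–G, A–G, B–C, C–F, A–E; total weight 1+4+5+5+6+16 = 37.

37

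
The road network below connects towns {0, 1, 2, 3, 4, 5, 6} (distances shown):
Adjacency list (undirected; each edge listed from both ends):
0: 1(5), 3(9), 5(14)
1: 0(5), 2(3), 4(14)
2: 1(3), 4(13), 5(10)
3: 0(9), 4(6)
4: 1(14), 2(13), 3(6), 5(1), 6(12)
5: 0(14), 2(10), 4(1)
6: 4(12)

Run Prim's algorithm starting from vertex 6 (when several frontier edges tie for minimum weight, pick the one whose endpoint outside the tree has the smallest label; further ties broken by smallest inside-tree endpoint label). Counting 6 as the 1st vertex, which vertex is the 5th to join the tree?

0

Prim, starting at 6.
Step 1: frontier [4—6 12] → take 4—6 (12); add 4.
Step 2: frontier [4—5 1, 3—4 6, 2—4 13, 1—4 14] → take 4—5 (1); add 5.
Step 3: frontier [3—4 6, 2—4 13, 1—4 14, 2—5 10, 0—5 14] → take 3—4 (6); add 3.
Step 4: frontier [0—3 9, 2—4 13, 1—4 14, 2—5 10, 0—5 14] → take 0—3 (9); add 0.
Step 5: frontier [0—1 5, 2—4 13, 1—4 14, 2—5 10] → take 0—1 (5); add 1.
Step 6: frontier [1—2 3, 2—4 13, 2—5 10] → take 1—2 (3); add 2.
Vertex order: 6, 4, 5, 3, 0, 1, 2. The 5th vertex is 0.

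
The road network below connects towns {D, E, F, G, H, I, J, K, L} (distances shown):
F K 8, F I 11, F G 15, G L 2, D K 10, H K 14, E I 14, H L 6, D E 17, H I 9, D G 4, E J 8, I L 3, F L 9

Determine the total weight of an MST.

54

Prim's algorithm from J:
Step 1: frontier [E J 8] → take E J (8); add E.
Step 2: frontier [E I 14, D E 17] → take E I (14); add I.
Step 3: frontier [D E 17, I L 3, H I 9, F I 11] → take I L (3); add L.
Step 4: frontier [D E 17, H I 9, F I 11, G L 2, H L 6, F L 9] → take G L (2); add G.
Step 5: frontier [D E 17, D G 4, F G 15, H I 9, F I 11, H L 6, F L 9] → take D G (4); add D.
Step 6: frontier [D K 10, F G 15, H I 9, F I 11, H L 6, F L 9] → take H L (6); add H.
Step 7: frontier [D K 10, F G 15, H K 14, F I 11, F L 9] → take F L (9); add F.
Step 8: frontier [D K 10, F K 8, H K 14] → take F K (8); add K.
MST edges: E J, E I, I L, G L, D G, H L, F L, F K; total weight 8+14+3+2+4+6+9+8 = 54.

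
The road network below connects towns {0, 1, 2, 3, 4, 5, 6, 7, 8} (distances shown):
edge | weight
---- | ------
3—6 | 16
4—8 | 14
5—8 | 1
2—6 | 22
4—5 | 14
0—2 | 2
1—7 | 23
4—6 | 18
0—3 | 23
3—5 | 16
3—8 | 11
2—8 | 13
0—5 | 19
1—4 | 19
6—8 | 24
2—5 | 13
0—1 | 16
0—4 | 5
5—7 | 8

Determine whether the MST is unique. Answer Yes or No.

No

Sort edges by weight, then run Kruskal:
5—8 (1): add — endpoints in different components.
0—2 (2): add — endpoints in different components.
0—4 (5): add — endpoints in different components.
5—7 (8): add — endpoints in different components.
3—8 (11): add — endpoints in different components.
2—5 (13): add — endpoints in different components.
2—8 (13): skip — 2 and 8 already connected.
4—5 (14): skip — 4 and 5 already connected.
4—8 (14): skip — 4 and 8 already connected.
0—1 (16): add — endpoints in different components.
3—5 (16): skip — 3 and 5 already connected.
3—6 (16): add — endpoints in different components.
Non-tree edge 2—8 has weight 13, equal to the heaviest edge on its tree cycle — swapping gives another MST of the same weight. Not unique.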